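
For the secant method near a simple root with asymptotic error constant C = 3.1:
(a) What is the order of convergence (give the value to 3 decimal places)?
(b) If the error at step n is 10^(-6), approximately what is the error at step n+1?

(a) Secant method has superlinear convergence with order φ = (1+√5)/2 ≈ 1.618.
    This means |e_{n+1}| ≈ C|e_n|^1.618.

(b) With |e_n| = 10^(-6) and C = 3.1:
    |e_{n+1}| ≈ 3.1 × (10^(-6))^1.618 = 3.1 × 10^(-9.71)

(a) ≈ 1.618 (golden ratio); (b) |e_{n+1}| ≈ 6.070e-10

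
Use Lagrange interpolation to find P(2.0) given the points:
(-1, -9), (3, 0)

Lagrange interpolation formula:
P(x) = Σ yᵢ × Lᵢ(x)
where Lᵢ(x) = Π_{j≠i} (x - xⱼ)/(xᵢ - xⱼ)

L_0(2.0) = (2.0 - 3)/(-1 - 3) = 0.250000
L_1(2.0) = (2.0 - (-1))/(3 - (-1)) = 0.750000

P(2.0) = (-9)×L_0(2.0) + 0×L_1(2.0)
P(2.0) = -2.250000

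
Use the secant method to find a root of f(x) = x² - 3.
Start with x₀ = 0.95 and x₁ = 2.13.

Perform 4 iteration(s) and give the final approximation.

f(x) = x² - 3
x₀ = 0.95, x₁ = 2.13

Secant formula: x_{n+1} = x_n - f(x_n)(x_n - x_{n-1})/(f(x_n) - f(x_{n-1}))

Iteration 1:
  f(0.950000) = -2.097500
  f(2.130000) = 1.536900
  x_2 = 2.130000 - 1.536900×(2.130000 - 0.950000)/(1.536900 - (-2.097500))
       = 1.631006
Iteration 2:
  f(2.130000) = 1.536900
  f(1.631006) = -0.339818
  x_3 = 1.631006 - (-0.339818)×(1.631006 - 2.130000)/(-0.339818 - 1.536900)
       = 1.721359
Iteration 3:
  f(1.631006) = -0.339818
  f(1.721359) = -0.036922
  x_4 = 1.721359 - (-0.036922)×(1.721359 - 1.631006)/(-0.036922 - (-0.339818))
       = 1.732373
Iteration 4:
  f(1.721359) = -0.036922
  f(1.732373) = 0.001116
  x_5 = 1.732373 - 0.001116×(1.732373 - 1.721359)/(0.001116 - (-0.036922))
       = 1.732050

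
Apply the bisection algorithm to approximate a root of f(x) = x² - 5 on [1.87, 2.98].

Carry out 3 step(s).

f(x) = x² - 5
Initial interval: [1.87, 2.98]

Iteration 1:
  c_1 = (1.870000 + 2.980000)/2 = 2.425000
  f(c_1) = f(2.425000) = 0.880625
  f(a) × f(c) < 0, new interval: [1.870000, 2.425000]
Iteration 2:
  c_2 = (1.870000 + 2.425000)/2 = 2.147500
  f(c_2) = f(2.147500) = -0.388244
  f(a) × f(c) ≥ 0, new interval: [2.147500, 2.425000]
Iteration 3:
  c_3 = (2.147500 + 2.425000)/2 = 2.286250
  f(c_3) = f(2.286250) = 0.226939
  f(a) × f(c) < 0, new interval: [2.147500, 2.286250]

After 3 iteration(s), the approximation is c_3 = 2.286250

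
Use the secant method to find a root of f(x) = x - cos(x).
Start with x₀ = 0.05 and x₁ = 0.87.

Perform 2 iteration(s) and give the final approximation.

f(x) = x - cos(x)
x₀ = 0.05, x₁ = 0.87

Secant formula: x_{n+1} = x_n - f(x_n)(x_n - x_{n-1})/(f(x_n) - f(x_{n-1}))

Iteration 1:
  f(0.050000) = -0.948750
  f(0.870000) = 0.225173
  x_2 = 0.870000 - 0.225173×(0.870000 - 0.050000)/(0.225173 - (-0.948750))
       = 0.712714
Iteration 2:
  f(0.870000) = 0.225173
  f(0.712714) = -0.043877
  x_3 = 0.712714 - (-0.043877)×(0.712714 - 0.870000)/(-0.043877 - 0.225173)
       = 0.738364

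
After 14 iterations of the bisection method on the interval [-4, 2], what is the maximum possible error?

Bisection error bound: |error| ≤ (b-a)/2^n
|error| ≤ (2 - (-4))/2^14 = 6/2^14
|error| ≤ 0.0003662109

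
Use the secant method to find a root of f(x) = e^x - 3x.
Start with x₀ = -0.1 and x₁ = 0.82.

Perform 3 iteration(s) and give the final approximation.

f(x) = e^x - 3x
x₀ = -0.1, x₁ = 0.82

Secant formula: x_{n+1} = x_n - f(x_n)(x_n - x_{n-1})/(f(x_n) - f(x_{n-1}))

Iteration 1:
  f(-0.100000) = 1.204837
  f(0.820000) = -0.189500
  x_2 = 0.820000 - (-0.189500)×(0.820000 - (-0.100000))/(-0.189500 - 1.204837)
       = 0.694966
Iteration 2:
  f(0.820000) = -0.189500
  f(0.694966) = -0.081257
  x_3 = 0.694966 - (-0.081257)×(0.694966 - 0.820000)/(-0.081257 - (-0.189500))
       = 0.601104
Iteration 3:
  f(0.694966) = -0.081257
  f(0.601104) = 0.020819
  x_4 = 0.601104 - 0.020819×(0.601104 - 0.694966)/(0.020819 - (-0.081257))
       = 0.620248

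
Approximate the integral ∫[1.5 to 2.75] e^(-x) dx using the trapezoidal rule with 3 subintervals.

f(x) = e^(-x)
a = 1.5, b = 2.75, n = 3
h = (b - a)/n = 0.416667

Trapezoidal rule: (h/2)[f(x₀) + 2f(x₁) + 2f(x₂) + ... + f(xₙ)]

x_0 = 1.5000, f(x_0) = 0.223130, coefficient = 1
x_1 = 1.9167, f(x_1) = 0.147096, coefficient = 2
x_2 = 2.3333, f(x_2) = 0.096972, coefficient = 2
x_3 = 2.7500, f(x_3) = 0.063928, coefficient = 1

I ≈ (0.416667/2) × 0.775195 = 0.161499
Exact value: 0.159202
Error: 0.002297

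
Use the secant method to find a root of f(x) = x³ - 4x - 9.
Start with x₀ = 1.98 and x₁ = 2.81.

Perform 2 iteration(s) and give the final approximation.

f(x) = x³ - 4x - 9
x₀ = 1.98, x₁ = 2.81

Secant formula: x_{n+1} = x_n - f(x_n)(x_n - x_{n-1})/(f(x_n) - f(x_{n-1}))

Iteration 1:
  f(1.980000) = -9.157608
  f(2.810000) = 1.948041
  x_2 = 2.810000 - 1.948041×(2.810000 - 1.980000)/(1.948041 - (-9.157608))
       = 2.664410
Iteration 2:
  f(2.810000) = 1.948041
  f(2.664410) = -0.742783
  x_3 = 2.664410 - (-0.742783)×(2.664410 - 2.810000)/(-0.742783 - 1.948041)
       = 2.704599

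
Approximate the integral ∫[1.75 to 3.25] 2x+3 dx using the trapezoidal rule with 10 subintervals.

f(x) = 2x+3
a = 1.75, b = 3.25, n = 10
h = (b - a)/n = 0.150000

Trapezoidal rule: (h/2)[f(x₀) + 2f(x₁) + 2f(x₂) + ... + f(xₙ)]

x_0 = 1.7500, f(x_0) = 6.500000, coefficient = 1
x_1 = 1.9000, f(x_1) = 6.800000, coefficient = 2
x_2 = 2.0500, f(x_2) = 7.100000, coefficient = 2
x_3 = 2.2000, f(x_3) = 7.400000, coefficient = 2
x_4 = 2.3500, f(x_4) = 7.700000, coefficient = 2
x_5 = 2.5000, f(x_5) = 8.000000, coefficient = 2
x_6 = 2.6500, f(x_6) = 8.300000, coefficient = 2
x_7 = 2.8000, f(x_7) = 8.600000, coefficient = 2
x_8 = 2.9500, f(x_8) = 8.900000, coefficient = 2
x_9 = 3.1000, f(x_9) = 9.200000, coefficient = 2
x_10 = 3.2500, f(x_10) = 9.500000, coefficient = 1

I ≈ (0.150000/2) × 160.000000 = 12.000000
Exact value: 12.000000
Error: 0.000000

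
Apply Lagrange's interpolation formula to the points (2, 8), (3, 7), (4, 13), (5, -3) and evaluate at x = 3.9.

Lagrange interpolation formula:
P(x) = Σ yᵢ × Lᵢ(x)
where Lᵢ(x) = Π_{j≠i} (x - xⱼ)/(xᵢ - xⱼ)

L_0(3.9) = (3.9 - 3)/(2 - 3) × (3.9 - 4)/(2 - 4) × (3.9 - 5)/(2 - 5) = -0.016500
L_1(3.9) = (3.9 - 2)/(3 - 2) × (3.9 - 4)/(3 - 4) × (3.9 - 5)/(3 - 5) = 0.104500
L_2(3.9) = (3.9 - 2)/(4 - 2) × (3.9 - 3)/(4 - 3) × (3.9 - 5)/(4 - 5) = 0.940500
L_3(3.9) = (3.9 - 2)/(5 - 2) × (3.9 - 3)/(5 - 3) × (3.9 - 4)/(5 - 4) = -0.028500

P(3.9) = 8×L_0(3.9) + 7×L_1(3.9) + 13×L_2(3.9) + (-3)×L_3(3.9)
P(3.9) = 12.911500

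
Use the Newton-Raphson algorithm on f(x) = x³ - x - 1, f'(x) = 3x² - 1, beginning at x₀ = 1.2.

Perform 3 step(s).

f(x) = x³ - x - 1
f'(x) = 3x² - 1
x₀ = 1.2

Newton-Raphson formula: x_{n+1} = x_n - f(x_n)/f'(x_n)

Iteration 1:
  f(1.200000) = -0.472000
  f'(1.200000) = 3.320000
  x_1 = 1.200000 - (-0.472000)/3.320000 = 1.342169
Iteration 2:
  f(1.342169) = 0.075636
  f'(1.342169) = 4.404250
  x_2 = 1.342169 - 0.075636/4.404250 = 1.324995
Iteration 3:
  f(1.324995) = 0.001182
  f'(1.324995) = 4.266837
  x_3 = 1.324995 - 0.001182/4.266837 = 1.324718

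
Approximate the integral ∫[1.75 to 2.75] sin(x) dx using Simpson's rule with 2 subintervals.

f(x) = sin(x)
a = 1.75, b = 2.75, n = 2
h = (b - a)/n = 0.500000

Simpson's rule: (h/3)[f(x₀) + 4f(x₁) + 2f(x₂) + ... + f(xₙ)]

x_0 = 1.7500, f(x_0) = 0.983986, coefficient = 1
x_1 = 2.2500, f(x_1) = 0.778073, coefficient = 4
x_2 = 2.7500, f(x_2) = 0.381661, coefficient = 1

I ≈ (0.500000/3) × 4.477940 = 0.746323
Exact value: 0.746056
Error: 0.000267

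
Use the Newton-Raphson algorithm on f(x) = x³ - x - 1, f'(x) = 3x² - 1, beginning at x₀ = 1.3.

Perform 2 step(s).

f(x) = x³ - x - 1
f'(x) = 3x² - 1
x₀ = 1.3

Newton-Raphson formula: x_{n+1} = x_n - f(x_n)/f'(x_n)

Iteration 1:
  f(1.300000) = -0.103000
  f'(1.300000) = 4.070000
  x_1 = 1.300000 - (-0.103000)/4.070000 = 1.325307
Iteration 2:
  f(1.325307) = 0.002514
  f'(1.325307) = 4.269317
  x_2 = 1.325307 - 0.002514/4.269317 = 1.324718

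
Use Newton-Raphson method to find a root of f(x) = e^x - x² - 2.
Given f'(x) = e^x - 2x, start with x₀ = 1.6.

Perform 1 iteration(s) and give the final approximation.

f(x) = e^x - x² - 2
f'(x) = e^x - 2x
x₀ = 1.6

Newton-Raphson formula: x_{n+1} = x_n - f(x_n)/f'(x_n)

Iteration 1:
  f(1.600000) = 0.393032
  f'(1.600000) = 1.753032
  x_1 = 1.600000 - 0.393032/1.753032 = 1.375799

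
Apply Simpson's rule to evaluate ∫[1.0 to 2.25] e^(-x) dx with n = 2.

f(x) = e^(-x)
a = 1.0, b = 2.25, n = 2
h = (b - a)/n = 0.625000

Simpson's rule: (h/3)[f(x₀) + 4f(x₁) + 2f(x₂) + ... + f(xₙ)]

x_0 = 1.0000, f(x_0) = 0.367879, coefficient = 1
x_1 = 1.6250, f(x_1) = 0.196912, coefficient = 4
x_2 = 2.2500, f(x_2) = 0.105399, coefficient = 1

I ≈ (0.625000/3) × 1.260925 = 0.262693
Exact value: 0.262480
Error: 0.000213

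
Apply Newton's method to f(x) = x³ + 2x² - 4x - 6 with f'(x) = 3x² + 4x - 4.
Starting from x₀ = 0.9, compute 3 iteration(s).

f(x) = x³ + 2x² - 4x - 6
f'(x) = 3x² + 4x - 4
x₀ = 0.9

Newton-Raphson formula: x_{n+1} = x_n - f(x_n)/f'(x_n)

Iteration 1:
  f(0.900000) = -7.251000
  f'(0.900000) = 2.030000
  x_1 = 0.900000 - (-7.251000)/2.030000 = 4.471921
Iteration 2:
  f(4.471921) = 105.538307
  f'(4.471921) = 73.881922
  x_2 = 4.471921 - 105.538307/73.881922 = 3.043449
Iteration 3:
  f(3.043449) = 28.541545
  f'(3.043449) = 35.961530
  x_3 = 3.043449 - 28.541545/35.961530 = 2.249780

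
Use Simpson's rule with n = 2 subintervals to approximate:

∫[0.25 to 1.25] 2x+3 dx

f(x) = 2x+3
a = 0.25, b = 1.25, n = 2
h = (b - a)/n = 0.500000

Simpson's rule: (h/3)[f(x₀) + 4f(x₁) + 2f(x₂) + ... + f(xₙ)]

x_0 = 0.2500, f(x_0) = 3.500000, coefficient = 1
x_1 = 0.7500, f(x_1) = 4.500000, coefficient = 4
x_2 = 1.2500, f(x_2) = 5.500000, coefficient = 1

I ≈ (0.500000/3) × 27.000000 = 4.500000
Exact value: 4.500000
Error: 0.000000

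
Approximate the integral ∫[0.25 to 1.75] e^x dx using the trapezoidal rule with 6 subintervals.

f(x) = e^x
a = 0.25, b = 1.75, n = 6
h = (b - a)/n = 0.250000

Trapezoidal rule: (h/2)[f(x₀) + 2f(x₁) + 2f(x₂) + ... + f(xₙ)]

x_0 = 0.2500, f(x_0) = 1.284025, coefficient = 1
x_1 = 0.5000, f(x_1) = 1.648721, coefficient = 2
x_2 = 0.7500, f(x_2) = 2.117000, coefficient = 2
x_3 = 1.0000, f(x_3) = 2.718282, coefficient = 2
x_4 = 1.2500, f(x_4) = 3.490343, coefficient = 2
x_5 = 1.5000, f(x_5) = 4.481689, coefficient = 2
x_6 = 1.7500, f(x_6) = 5.754603, coefficient = 1

I ≈ (0.250000/2) × 35.950698 = 4.493837
Exact value: 4.470577
Error: 0.023260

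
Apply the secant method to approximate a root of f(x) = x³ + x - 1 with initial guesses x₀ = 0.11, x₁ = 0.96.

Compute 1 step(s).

f(x) = x³ + x - 1
x₀ = 0.11, x₁ = 0.96

Secant formula: x_{n+1} = x_n - f(x_n)(x_n - x_{n-1})/(f(x_n) - f(x_{n-1}))

Iteration 1:
  f(0.110000) = -0.888669
  f(0.960000) = 0.844736
  x_2 = 0.960000 - 0.844736×(0.960000 - 0.110000)/(0.844736 - (-0.888669))
       = 0.545772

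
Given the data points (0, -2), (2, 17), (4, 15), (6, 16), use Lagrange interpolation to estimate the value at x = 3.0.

Lagrange interpolation formula:
P(x) = Σ yᵢ × Lᵢ(x)
where Lᵢ(x) = Π_{j≠i} (x - xⱼ)/(xᵢ - xⱼ)

L_0(3.0) = (3.0 - 2)/(0 - 2) × (3.0 - 4)/(0 - 4) × (3.0 - 6)/(0 - 6) = -0.062500
L_1(3.0) = (3.0 - 0)/(2 - 0) × (3.0 - 4)/(2 - 4) × (3.0 - 6)/(2 - 6) = 0.562500
L_2(3.0) = (3.0 - 0)/(4 - 0) × (3.0 - 2)/(4 - 2) × (3.0 - 6)/(4 - 6) = 0.562500
L_3(3.0) = (3.0 - 0)/(6 - 0) × (3.0 - 2)/(6 - 2) × (3.0 - 4)/(6 - 4) = -0.062500

P(3.0) = (-2)×L_0(3.0) + 17×L_1(3.0) + 15×L_2(3.0) + 16×L_3(3.0)
P(3.0) = 17.125000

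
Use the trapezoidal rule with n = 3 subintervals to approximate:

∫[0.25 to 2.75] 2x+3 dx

f(x) = 2x+3
a = 0.25, b = 2.75, n = 3
h = (b - a)/n = 0.833333

Trapezoidal rule: (h/2)[f(x₀) + 2f(x₁) + 2f(x₂) + ... + f(xₙ)]

x_0 = 0.2500, f(x_0) = 3.500000, coefficient = 1
x_1 = 1.0833, f(x_1) = 5.166667, coefficient = 2
x_2 = 1.9167, f(x_2) = 6.833333, coefficient = 2
x_3 = 2.7500, f(x_3) = 8.500000, coefficient = 1

I ≈ (0.833333/2) × 36.000000 = 15.000000
Exact value: 15.000000
Error: 0.000000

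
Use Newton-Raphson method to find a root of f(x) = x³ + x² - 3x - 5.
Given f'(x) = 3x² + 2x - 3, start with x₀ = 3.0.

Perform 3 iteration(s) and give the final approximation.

f(x) = x³ + x² - 3x - 5
f'(x) = 3x² + 2x - 3
x₀ = 3.0

Newton-Raphson formula: x_{n+1} = x_n - f(x_n)/f'(x_n)

Iteration 1:
  f(3.000000) = 22.000000
  f'(3.000000) = 30.000000
  x_1 = 3.000000 - 22.000000/30.000000 = 2.266667
Iteration 2:
  f(2.266667) = 4.983407
  f'(2.266667) = 16.946667
  x_2 = 2.266667 - 4.983407/16.946667 = 1.972603
Iteration 3:
  f(1.972603) = 0.649066
  f'(1.972603) = 12.618687
  x_3 = 1.972603 - 0.649066/12.618687 = 1.921166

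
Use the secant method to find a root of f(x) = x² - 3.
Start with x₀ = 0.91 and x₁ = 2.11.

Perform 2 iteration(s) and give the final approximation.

f(x) = x² - 3
x₀ = 0.91, x₁ = 2.11

Secant formula: x_{n+1} = x_n - f(x_n)(x_n - x_{n-1})/(f(x_n) - f(x_{n-1}))

Iteration 1:
  f(0.910000) = -2.171900
  f(2.110000) = 1.452100
  x_2 = 2.110000 - 1.452100×(2.110000 - 0.910000)/(1.452100 - (-2.171900))
       = 1.629172
Iteration 2:
  f(2.110000) = 1.452100
  f(1.629172) = -0.345798
  x_3 = 1.629172 - (-0.345798)×(1.629172 - 2.110000)/(-0.345798 - 1.452100)
       = 1.721652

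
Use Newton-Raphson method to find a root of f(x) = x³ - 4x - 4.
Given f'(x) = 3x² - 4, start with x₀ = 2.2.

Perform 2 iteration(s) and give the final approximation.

f(x) = x³ - 4x - 4
f'(x) = 3x² - 4
x₀ = 2.2

Newton-Raphson formula: x_{n+1} = x_n - f(x_n)/f'(x_n)

Iteration 1:
  f(2.200000) = -2.152000
  f'(2.200000) = 10.520000
  x_1 = 2.200000 - (-2.152000)/10.520000 = 2.404563
Iteration 2:
  f(2.404563) = 0.284743
  f'(2.404563) = 13.345766
  x_2 = 2.404563 - 0.284743/13.345766 = 2.383227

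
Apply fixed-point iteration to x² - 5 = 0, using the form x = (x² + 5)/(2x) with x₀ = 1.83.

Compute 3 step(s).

Equation: x² - 5 = 0
Fixed-point form: x = (x² + 5)/(2x)
x₀ = 1.83

x_1 = g(1.830000) = 2.281120
x_2 = g(2.281120) = 2.236513
x_3 = g(2.236513) = 2.236068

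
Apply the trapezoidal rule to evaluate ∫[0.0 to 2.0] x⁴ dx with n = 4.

f(x) = x⁴
a = 0.0, b = 2.0, n = 4
h = (b - a)/n = 0.500000

Trapezoidal rule: (h/2)[f(x₀) + 2f(x₁) + 2f(x₂) + ... + f(xₙ)]

x_0 = 0.0000, f(x_0) = 0.000000, coefficient = 1
x_1 = 0.5000, f(x_1) = 0.062500, coefficient = 2
x_2 = 1.0000, f(x_2) = 1.000000, coefficient = 2
x_3 = 1.5000, f(x_3) = 5.062500, coefficient = 2
x_4 = 2.0000, f(x_4) = 16.000000, coefficient = 1

I ≈ (0.500000/2) × 28.250000 = 7.062500
Exact value: 6.400000
Error: 0.662500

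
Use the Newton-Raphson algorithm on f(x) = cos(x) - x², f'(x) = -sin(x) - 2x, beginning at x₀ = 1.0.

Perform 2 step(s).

f(x) = cos(x) - x²
f'(x) = -sin(x) - 2x
x₀ = 1.0

Newton-Raphson formula: x_{n+1} = x_n - f(x_n)/f'(x_n)

Iteration 1:
  f(1.000000) = -0.459698
  f'(1.000000) = -2.841471
  x_1 = 1.000000 - (-0.459698)/(-2.841471) = 0.838218
Iteration 2:
  f(0.838218) = -0.033822
  f'(0.838218) = -2.419890
  x_2 = 0.838218 - (-0.033822)/(-2.419890) = 0.824242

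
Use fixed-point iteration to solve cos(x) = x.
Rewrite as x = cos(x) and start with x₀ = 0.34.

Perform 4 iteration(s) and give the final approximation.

Equation: cos(x) = x
Fixed-point form: x = cos(x)
x₀ = 0.34

x_1 = g(0.340000) = 0.942755
x_2 = g(0.942755) = 0.587561
x_3 = g(0.587561) = 0.832295
x_4 = g(0.832295) = 0.673180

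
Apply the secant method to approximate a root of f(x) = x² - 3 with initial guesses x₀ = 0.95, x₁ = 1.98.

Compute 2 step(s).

f(x) = x² - 3
x₀ = 0.95, x₁ = 1.98

Secant formula: x_{n+1} = x_n - f(x_n)(x_n - x_{n-1})/(f(x_n) - f(x_{n-1}))

Iteration 1:
  f(0.950000) = -2.097500
  f(1.980000) = 0.920400
  x_2 = 1.980000 - 0.920400×(1.980000 - 0.950000)/(0.920400 - (-2.097500))
       = 1.665870
Iteration 2:
  f(1.980000) = 0.920400
  f(1.665870) = -0.224876
  x_3 = 1.665870 - (-0.224876)×(1.665870 - 1.980000)/(-0.224876 - 0.920400)
       = 1.727550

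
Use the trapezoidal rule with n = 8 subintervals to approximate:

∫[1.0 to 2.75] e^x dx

f(x) = e^x
a = 1.0, b = 2.75, n = 8
h = (b - a)/n = 0.218750

Trapezoidal rule: (h/2)[f(x₀) + 2f(x₁) + 2f(x₂) + ... + f(xₙ)]

x_0 = 1.0000, f(x_0) = 2.718282, coefficient = 1
x_1 = 1.2188, f(x_1) = 3.382956, coefficient = 2
x_2 = 1.4375, f(x_2) = 4.210157, coefficient = 2
x_3 = 1.6562, f(x_3) = 5.239625, coefficient = 2
x_4 = 1.8750, f(x_4) = 6.520819, coefficient = 2
x_5 = 2.0938, f(x_5) = 8.115291, coefficient = 2
x_6 = 2.3125, f(x_6) = 10.099642, coefficient = 2
x_7 = 2.5312, f(x_7) = 12.569208, coefficient = 2
x_8 = 2.7500, f(x_8) = 15.642632, coefficient = 1

I ≈ (0.218750/2) × 118.636311 = 12.975847
Exact value: 12.924350
Error: 0.051496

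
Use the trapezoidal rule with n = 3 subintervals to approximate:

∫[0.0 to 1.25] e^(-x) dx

f(x) = e^(-x)
a = 0.0, b = 1.25, n = 3
h = (b - a)/n = 0.416667

Trapezoidal rule: (h/2)[f(x₀) + 2f(x₁) + 2f(x₂) + ... + f(xₙ)]

x_0 = 0.0000, f(x_0) = 1.000000, coefficient = 1
x_1 = 0.4167, f(x_1) = 0.659241, coefficient = 2
x_2 = 0.8333, f(x_2) = 0.434598, coefficient = 2
x_3 = 1.2500, f(x_3) = 0.286505, coefficient = 1

I ≈ (0.416667/2) × 3.474182 = 0.723788
Exact value: 0.713495
Error: 0.010293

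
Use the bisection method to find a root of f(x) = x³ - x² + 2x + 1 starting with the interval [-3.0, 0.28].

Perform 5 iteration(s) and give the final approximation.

f(x) = x³ - x² + 2x + 1
Initial interval: [-3.0, 0.28]

Iteration 1:
  c_1 = (-3.000000 + 0.280000)/2 = -1.360000
  f(c_1) = f(-1.360000) = -6.085056
  f(a) × f(c) ≥ 0, new interval: [-1.360000, 0.280000]
Iteration 2:
  c_2 = (-1.360000 + 0.280000)/2 = -0.540000
  f(c_2) = f(-0.540000) = -0.529064
  f(a) × f(c) ≥ 0, new interval: [-0.540000, 0.280000]
Iteration 3:
  c_3 = (-0.540000 + 0.280000)/2 = -0.130000
  f(c_3) = f(-0.130000) = 0.720903
  f(a) × f(c) < 0, new interval: [-0.540000, -0.130000]
Iteration 4:
  c_4 = (-0.540000 + (-0.130000))/2 = -0.335000
  f(c_4) = f(-0.335000) = 0.180180
  f(a) × f(c) < 0, new interval: [-0.540000, -0.335000]
Iteration 5:
  c_5 = (-0.540000 + (-0.335000))/2 = -0.437500
  f(c_5) = f(-0.437500) = -0.150146
  f(a) × f(c) ≥ 0, new interval: [-0.437500, -0.335000]

After 5 iteration(s), the approximation is c_5 = -0.437500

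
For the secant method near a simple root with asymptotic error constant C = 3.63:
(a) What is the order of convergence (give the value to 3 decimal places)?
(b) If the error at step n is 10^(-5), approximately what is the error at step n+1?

(a) Secant method has superlinear convergence with order φ = (1+√5)/2 ≈ 1.618.
    This means |e_{n+1}| ≈ C|e_n|^1.618.

(b) With |e_n| = 10^(-5) and C = 3.63:
    |e_{n+1}| ≈ 3.63 × (10^(-5))^1.618 = 3.63 × 10^(-8.09)

(a) ≈ 1.618 (golden ratio); (b) |e_{n+1}| ≈ 2.949e-08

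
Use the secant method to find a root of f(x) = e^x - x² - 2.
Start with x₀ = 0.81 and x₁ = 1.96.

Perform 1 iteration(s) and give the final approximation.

f(x) = e^x - x² - 2
x₀ = 0.81, x₁ = 1.96

Secant formula: x_{n+1} = x_n - f(x_n)(x_n - x_{n-1})/(f(x_n) - f(x_{n-1}))

Iteration 1:
  f(0.810000) = -0.408192
  f(1.960000) = 1.257727
  x_2 = 1.960000 - 1.257727×(1.960000 - 0.810000)/(1.257727 - (-0.408192))
       = 1.091779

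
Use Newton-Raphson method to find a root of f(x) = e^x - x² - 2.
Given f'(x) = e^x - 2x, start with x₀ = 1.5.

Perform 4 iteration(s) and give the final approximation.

f(x) = e^x - x² - 2
f'(x) = e^x - 2x
x₀ = 1.5

Newton-Raphson formula: x_{n+1} = x_n - f(x_n)/f'(x_n)

Iteration 1:
  f(1.500000) = 0.231689
  f'(1.500000) = 1.481689
  x_1 = 1.500000 - 0.231689/1.481689 = 1.343632
Iteration 2:
  f(1.343632) = 0.027592
  f'(1.343632) = 1.145675
  x_2 = 1.343632 - 0.027592/1.145675 = 1.319548
Iteration 3:
  f(1.319548) = 0.000523
  f'(1.319548) = 1.102634
  x_3 = 1.319548 - 0.000523/1.102634 = 1.319074
Iteration 4:
  f(1.319074) = 0.000000
  f'(1.319074) = 1.101808
  x_4 = 1.319074 - 0.000000/1.101808 = 1.319074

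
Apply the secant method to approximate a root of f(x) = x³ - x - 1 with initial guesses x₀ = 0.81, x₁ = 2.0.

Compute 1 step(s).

f(x) = x³ - x - 1
x₀ = 0.81, x₁ = 2.0

Secant formula: x_{n+1} = x_n - f(x_n)(x_n - x_{n-1})/(f(x_n) - f(x_{n-1}))

Iteration 1:
  f(0.810000) = -1.278559
  f(2.000000) = 5.000000
  x_2 = 2.000000 - 5.000000×(2.000000 - 0.810000)/(5.000000 - (-1.278559))
       = 1.052330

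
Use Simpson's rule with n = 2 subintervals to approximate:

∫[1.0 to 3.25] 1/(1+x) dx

f(x) = 1/(1+x)
a = 1.0, b = 3.25, n = 2
h = (b - a)/n = 1.125000

Simpson's rule: (h/3)[f(x₀) + 4f(x₁) + 2f(x₂) + ... + f(xₙ)]

x_0 = 1.0000, f(x_0) = 0.500000, coefficient = 1
x_1 = 2.1250, f(x_1) = 0.320000, coefficient = 4
x_2 = 3.2500, f(x_2) = 0.235294, coefficient = 1

I ≈ (1.125000/3) × 2.015294 = 0.755735
Exact value: 0.753772
Error: 0.001963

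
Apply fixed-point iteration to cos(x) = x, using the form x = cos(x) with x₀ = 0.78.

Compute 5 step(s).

Equation: cos(x) = x
Fixed-point form: x = cos(x)
x₀ = 0.78

x_1 = g(0.780000) = 0.710914
x_2 = g(0.710914) = 0.757766
x_3 = g(0.757766) = 0.726373
x_4 = g(0.726373) = 0.747588
x_5 = g(0.747588) = 0.733331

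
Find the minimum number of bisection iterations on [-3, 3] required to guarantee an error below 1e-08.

We need (b-a)/2^n ≤ 1e-08
(3 - (-3))/2^n ≤ 1e-08
6/2^n ≤ 1e-08
2^n ≥ 600000000
n ≥ log₂(600000000) = 29.16
n ≥ 30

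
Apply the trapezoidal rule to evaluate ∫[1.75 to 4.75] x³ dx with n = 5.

f(x) = x³
a = 1.75, b = 4.75, n = 5
h = (b - a)/n = 0.600000

Trapezoidal rule: (h/2)[f(x₀) + 2f(x₁) + 2f(x₂) + ... + f(xₙ)]

x_0 = 1.7500, f(x_0) = 5.359375, coefficient = 1
x_1 = 2.3500, f(x_1) = 12.977875, coefficient = 2
x_2 = 2.9500, f(x_2) = 25.672375, coefficient = 2
x_3 = 3.5500, f(x_3) = 44.738875, coefficient = 2
x_4 = 4.1500, f(x_4) = 71.473375, coefficient = 2
x_5 = 4.7500, f(x_5) = 107.171875, coefficient = 1

I ≈ (0.600000/2) × 422.256250 = 126.676875
Exact value: 124.921875
Error: 1.755000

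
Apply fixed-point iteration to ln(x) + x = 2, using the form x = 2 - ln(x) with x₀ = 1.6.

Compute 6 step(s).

Equation: ln(x) + x = 2
Fixed-point form: x = 2 - ln(x)
x₀ = 1.6

x_1 = g(1.600000) = 1.529996
x_2 = g(1.529996) = 1.574735
x_3 = g(1.574735) = 1.545913
x_4 = g(1.545913) = 1.564385
x_5 = g(1.564385) = 1.552507
x_6 = g(1.552507) = 1.560129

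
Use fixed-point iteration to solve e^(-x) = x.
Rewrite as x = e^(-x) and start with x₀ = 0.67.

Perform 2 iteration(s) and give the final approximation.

Equation: e^(-x) = x
Fixed-point form: x = e^(-x)
x₀ = 0.67

x_1 = g(0.670000) = 0.511709
x_2 = g(0.511709) = 0.599470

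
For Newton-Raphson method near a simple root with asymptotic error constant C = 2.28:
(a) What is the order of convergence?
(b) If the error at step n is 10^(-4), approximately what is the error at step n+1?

(a) Newton-Raphson has quadratic (order 2) convergence near simple roots.
    This means |e_{n+1}| ≈ C|e_n|².

(b) With |e_n| = 10^(-4) and C = 2.28:
    |e_{n+1}| ≈ 2.28 × (10^(-4))² = 2.28 × 10^(-8)

(a) 2 (quadratic); (b) |e_{n+1}| ≈ 2.280e-08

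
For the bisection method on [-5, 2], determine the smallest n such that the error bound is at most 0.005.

We need (b-a)/2^n ≤ 0.005
(2 - (-5))/2^n ≤ 0.005
7/2^n ≤ 0.005
2^n ≥ 1400
n ≥ log₂(1400) = 10.45
n ≥ 11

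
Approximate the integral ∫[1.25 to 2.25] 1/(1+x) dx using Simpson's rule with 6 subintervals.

f(x) = 1/(1+x)
a = 1.25, b = 2.25, n = 6
h = (b - a)/n = 0.166667

Simpson's rule: (h/3)[f(x₀) + 4f(x₁) + 2f(x₂) + ... + f(xₙ)]

x_0 = 1.2500, f(x_0) = 0.444444, coefficient = 1
x_1 = 1.4167, f(x_1) = 0.413793, coefficient = 4
x_2 = 1.5833, f(x_2) = 0.387097, coefficient = 2
x_3 = 1.7500, f(x_3) = 0.363636, coefficient = 4
x_4 = 1.9167, f(x_4) = 0.342857, coefficient = 2
x_5 = 2.0833, f(x_5) = 0.324324, coefficient = 4
x_6 = 2.2500, f(x_6) = 0.307692, coefficient = 1

I ≈ (0.166667/3) × 6.619060 = 0.367726
Exact value: 0.367725
Error: 0.000001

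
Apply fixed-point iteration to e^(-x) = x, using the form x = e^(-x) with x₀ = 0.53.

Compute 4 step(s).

Equation: e^(-x) = x
Fixed-point form: x = e^(-x)
x₀ = 0.53

x_1 = g(0.530000) = 0.588605
x_2 = g(0.588605) = 0.555101
x_3 = g(0.555101) = 0.574014
x_4 = g(0.574014) = 0.563260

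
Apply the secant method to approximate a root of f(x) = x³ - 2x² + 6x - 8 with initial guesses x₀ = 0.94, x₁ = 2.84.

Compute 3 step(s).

f(x) = x³ - 2x² + 6x - 8
x₀ = 0.94, x₁ = 2.84

Secant formula: x_{n+1} = x_n - f(x_n)(x_n - x_{n-1})/(f(x_n) - f(x_{n-1}))

Iteration 1:
  f(0.940000) = -3.296616
  f(2.840000) = 15.815104
  x_2 = 2.840000 - 15.815104×(2.840000 - 0.940000)/(15.815104 - (-3.296616))
       = 1.267735
Iteration 2:
  f(2.840000) = 15.815104
  f(1.267735) = -1.570454
  x_3 = 1.267735 - (-1.570454)×(1.267735 - 2.840000)/(-1.570454 - 15.815104)
       = 1.409759
Iteration 3:
  f(1.267735) = -1.570454
  f(1.409759) = -0.714505
  x_4 = 1.409759 - (-0.714505)×(1.409759 - 1.267735)/(-0.714505 - (-1.570454))
       = 1.528314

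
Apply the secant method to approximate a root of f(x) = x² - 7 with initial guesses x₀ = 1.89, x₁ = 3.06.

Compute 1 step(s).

f(x) = x² - 7
x₀ = 1.89, x₁ = 3.06

Secant formula: x_{n+1} = x_n - f(x_n)(x_n - x_{n-1})/(f(x_n) - f(x_{n-1}))

Iteration 1:
  f(1.890000) = -3.427900
  f(3.060000) = 2.363600
  x_2 = 3.060000 - 2.363600×(3.060000 - 1.890000)/(2.363600 - (-3.427900))
       = 2.582505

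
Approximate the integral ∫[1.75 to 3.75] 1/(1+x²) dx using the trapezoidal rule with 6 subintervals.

f(x) = 1/(1+x²)
a = 1.75, b = 3.75, n = 6
h = (b - a)/n = 0.333333

Trapezoidal rule: (h/2)[f(x₀) + 2f(x₁) + 2f(x₂) + ... + f(xₙ)]

x_0 = 1.7500, f(x_0) = 0.246154, coefficient = 1
x_1 = 2.0833, f(x_1) = 0.187256, coefficient = 2
x_2 = 2.4167, f(x_2) = 0.146193, coefficient = 2
x_3 = 2.7500, f(x_3) = 0.116788, coefficient = 2
x_4 = 3.0833, f(x_4) = 0.095175, coefficient = 2
x_5 = 3.4167, f(x_5) = 0.078904, coefficient = 2
x_6 = 3.7500, f(x_6) = 0.066390, coefficient = 1

I ≈ (0.333333/2) × 1.561177 = 0.260196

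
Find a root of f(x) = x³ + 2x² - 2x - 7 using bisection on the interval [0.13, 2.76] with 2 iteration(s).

f(x) = x³ + 2x² - 2x - 7
Initial interval: [0.13, 2.76]

Iteration 1:
  c_1 = (0.130000 + 2.760000)/2 = 1.445000
  f(c_1) = f(1.445000) = -2.696754
  f(a) × f(c) ≥ 0, new interval: [1.445000, 2.760000]
Iteration 2:
  c_2 = (1.445000 + 2.760000)/2 = 2.102500
  f(c_2) = f(2.102500) = 6.930127
  f(a) × f(c) < 0, new interval: [1.445000, 2.102500]

After 2 iteration(s), the approximation is c_2 = 2.102500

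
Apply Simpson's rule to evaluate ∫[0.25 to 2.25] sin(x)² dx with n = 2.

f(x) = sin(x)²
a = 0.25, b = 2.25, n = 2
h = (b - a)/n = 1.000000

Simpson's rule: (h/3)[f(x₀) + 4f(x₁) + 2f(x₂) + ... + f(xₙ)]

x_0 = 0.2500, f(x_0) = 0.061209, coefficient = 1
x_1 = 1.2500, f(x_1) = 0.900572, coefficient = 4
x_2 = 2.2500, f(x_2) = 0.605398, coefficient = 1

I ≈ (1.000000/3) × 4.268894 = 1.422965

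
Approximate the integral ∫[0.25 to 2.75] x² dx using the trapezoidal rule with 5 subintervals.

f(x) = x²
a = 0.25, b = 2.75, n = 5
h = (b - a)/n = 0.500000

Trapezoidal rule: (h/2)[f(x₀) + 2f(x₁) + 2f(x₂) + ... + f(xₙ)]

x_0 = 0.2500, f(x_0) = 0.062500, coefficient = 1
x_1 = 0.7500, f(x_1) = 0.562500, coefficient = 2
x_2 = 1.2500, f(x_2) = 1.562500, coefficient = 2
x_3 = 1.7500, f(x_3) = 3.062500, coefficient = 2
x_4 = 2.2500, f(x_4) = 5.062500, coefficient = 2
x_5 = 2.7500, f(x_5) = 7.562500, coefficient = 1

I ≈ (0.500000/2) × 28.125000 = 7.031250
Exact value: 6.927083
Error: 0.104167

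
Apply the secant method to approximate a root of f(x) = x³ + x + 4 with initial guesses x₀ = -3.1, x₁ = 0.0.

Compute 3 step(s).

f(x) = x³ + x + 4
x₀ = -3.1, x₁ = 0.0

Secant formula: x_{n+1} = x_n - f(x_n)(x_n - x_{n-1})/(f(x_n) - f(x_{n-1}))

Iteration 1:
  f(-3.100000) = -28.891000
  f(0.000000) = 4.000000
  x_2 = 0.000000 - 4.000000×(0.000000 - (-3.100000))/(4.000000 - (-28.891000))
       = -0.377003
Iteration 2:
  f(0.000000) = 4.000000
  f(-0.377003) = 3.569413
  x_3 = -0.377003 - 3.569413×(-0.377003 - 0.000000)/(3.569413 - 4.000000)
       = -3.502225
Iteration 3:
  f(-0.377003) = 3.569413
  f(-3.502225) = -42.459039
  x_4 = -3.502225 - (-42.459039)×(-3.502225 - (-0.377003))/(-42.459039 - 3.569413)
       = -0.619357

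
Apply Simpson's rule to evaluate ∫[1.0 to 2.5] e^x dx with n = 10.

f(x) = e^x
a = 1.0, b = 2.5, n = 10
h = (b - a)/n = 0.150000

Simpson's rule: (h/3)[f(x₀) + 4f(x₁) + 2f(x₂) + ... + f(xₙ)]

x_0 = 1.0000, f(x_0) = 2.718282, coefficient = 1
x_1 = 1.1500, f(x_1) = 3.158193, coefficient = 4
x_2 = 1.3000, f(x_2) = 3.669297, coefficient = 2
x_3 = 1.4500, f(x_3) = 4.263115, coefficient = 4
x_4 = 1.6000, f(x_4) = 4.953032, coefficient = 2
x_5 = 1.7500, f(x_5) = 5.754603, coefficient = 4
x_6 = 1.9000, f(x_6) = 6.685894, coefficient = 2
x_7 = 2.0500, f(x_7) = 7.767901, coefficient = 4
x_8 = 2.2000, f(x_8) = 9.025013, coefficient = 2
x_9 = 2.3500, f(x_9) = 10.485570, coefficient = 4
x_10 = 2.5000, f(x_10) = 12.182494, coefficient = 1

I ≈ (0.150000/3) × 189.284774 = 9.464239
Exact value: 9.464212
Error: 0.000027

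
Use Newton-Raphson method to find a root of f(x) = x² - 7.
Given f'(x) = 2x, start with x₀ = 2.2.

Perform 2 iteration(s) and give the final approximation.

f(x) = x² - 7
f'(x) = 2x
x₀ = 2.2

Newton-Raphson formula: x_{n+1} = x_n - f(x_n)/f'(x_n)

Iteration 1:
  f(2.200000) = -2.160000
  f'(2.200000) = 4.400000
  x_1 = 2.200000 - (-2.160000)/4.400000 = 2.690909
Iteration 2:
  f(2.690909) = 0.240992
  f'(2.690909) = 5.381818
  x_2 = 2.690909 - 0.240992/5.381818 = 2.646130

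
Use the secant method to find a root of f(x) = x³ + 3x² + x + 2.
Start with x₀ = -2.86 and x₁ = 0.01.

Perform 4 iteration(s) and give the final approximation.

f(x) = x³ + 3x² + x + 2
x₀ = -2.86, x₁ = 0.01

Secant formula: x_{n+1} = x_n - f(x_n)(x_n - x_{n-1})/(f(x_n) - f(x_{n-1}))

Iteration 1:
  f(-2.860000) = 0.285144
  f(0.010000) = 2.010301
  x_2 = 0.010000 - 2.010301×(0.010000 - (-2.860000))/(2.010301 - 0.285144)
       = -3.334370
Iteration 2:
  f(0.010000) = 2.010301
  f(-3.334370) = -5.051908
  x_3 = -3.334370 - (-5.051908)×(-3.334370 - 0.010000)/(-5.051908 - 2.010301)
       = -0.941995
Iteration 3:
  f(-3.334370) = -5.051908
  f(-0.941995) = 2.884186
  x_4 = -0.941995 - 2.884186×(-0.941995 - (-3.334370))/(2.884186 - (-5.051908))
       = -1.811448
Iteration 4:
  f(-0.941995) = 2.884186
  f(-1.811448) = 4.088600
  x_5 = -1.811448 - 4.088600×(-1.811448 - (-0.941995))/(4.088600 - 2.884186)
       = 1.140065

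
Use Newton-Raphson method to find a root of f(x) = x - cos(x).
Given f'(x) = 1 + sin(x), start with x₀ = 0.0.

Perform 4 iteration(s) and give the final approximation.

f(x) = x - cos(x)
f'(x) = 1 + sin(x)
x₀ = 0.0

Newton-Raphson formula: x_{n+1} = x_n - f(x_n)/f'(x_n)

Iteration 1:
  f(0.000000) = -1.000000
  f'(0.000000) = 1.000000
  x_1 = 0.000000 - (-1.000000)/1.000000 = 1.000000
Iteration 2:
  f(1.000000) = 0.459698
  f'(1.000000) = 1.841471
  x_2 = 1.000000 - 0.459698/1.841471 = 0.750364
Iteration 3:
  f(0.750364) = 0.018923
  f'(0.750364) = 1.681905
  x_3 = 0.750364 - 0.018923/1.681905 = 0.739113
Iteration 4:
  f(0.739113) = 0.000046
  f'(0.739113) = 1.673633
  x_4 = 0.739113 - 0.000046/1.673633 = 0.739085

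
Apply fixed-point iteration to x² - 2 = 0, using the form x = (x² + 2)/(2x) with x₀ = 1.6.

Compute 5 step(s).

Equation: x² - 2 = 0
Fixed-point form: x = (x² + 2)/(2x)
x₀ = 1.6

x_1 = g(1.600000) = 1.425000
x_2 = g(1.425000) = 1.414254
x_3 = g(1.414254) = 1.414214
x_4 = g(1.414214) = 1.414214
x_5 = g(1.414214) = 1.414214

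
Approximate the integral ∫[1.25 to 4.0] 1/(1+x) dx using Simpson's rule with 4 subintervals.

f(x) = 1/(1+x)
a = 1.25, b = 4.0, n = 4
h = (b - a)/n = 0.687500

Simpson's rule: (h/3)[f(x₀) + 4f(x₁) + 2f(x₂) + ... + f(xₙ)]

x_0 = 1.2500, f(x_0) = 0.444444, coefficient = 1
x_1 = 1.9375, f(x_1) = 0.340426, coefficient = 4
x_2 = 2.6250, f(x_2) = 0.275862, coefficient = 2
x_3 = 3.3125, f(x_3) = 0.231884, coefficient = 4
x_4 = 4.0000, f(x_4) = 0.200000, coefficient = 1

I ≈ (0.687500/3) × 3.485407 = 0.798739
Exact value: 0.798508
Error: 0.000231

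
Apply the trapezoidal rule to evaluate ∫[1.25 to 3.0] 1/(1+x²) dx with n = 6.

f(x) = 1/(1+x²)
a = 1.25, b = 3.0, n = 6
h = (b - a)/n = 0.291667

Trapezoidal rule: (h/2)[f(x₀) + 2f(x₁) + 2f(x₂) + ... + f(xₙ)]

x_0 = 1.2500, f(x_0) = 0.390244, coefficient = 1
x_1 = 1.5417, f(x_1) = 0.296144, coefficient = 2
x_2 = 1.8333, f(x_2) = 0.229299, coefficient = 2
x_3 = 2.1250, f(x_3) = 0.181303, coefficient = 2
x_4 = 2.4167, f(x_4) = 0.146193, coefficient = 2
x_5 = 2.7083, f(x_5) = 0.119975, coefficient = 2
x_6 = 3.0000, f(x_6) = 0.100000, coefficient = 1

I ≈ (0.291667/2) × 2.436073 = 0.355261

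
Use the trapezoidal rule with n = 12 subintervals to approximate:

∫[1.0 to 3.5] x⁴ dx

f(x) = x⁴
a = 1.0, b = 3.5, n = 12
h = (b - a)/n = 0.208333

Trapezoidal rule: (h/2)[f(x₀) + 2f(x₁) + 2f(x₂) + ... + f(xₙ)]

x_0 = 1.0000, f(x_0) = 1.000000, coefficient = 1
x_1 = 1.2083, f(x_1) = 2.131803, coefficient = 2
x_2 = 1.4167, f(x_2) = 4.027826, coefficient = 2
x_3 = 1.6250, f(x_3) = 6.972900, coefficient = 2
x_4 = 1.8333, f(x_4) = 11.297068, coefficient = 2
x_5 = 2.0417, f(x_5) = 17.375582, coefficient = 2
x_6 = 2.2500, f(x_6) = 25.628906, coefficient = 2
x_7 = 2.4583, f(x_7) = 36.522717, coefficient = 2
x_8 = 2.6667, f(x_8) = 50.567901, coefficient = 2
x_9 = 2.8750, f(x_9) = 68.320557, coefficient = 2
x_10 = 3.0833, f(x_10) = 90.381993, coefficient = 2
x_11 = 3.2917, f(x_11) = 117.398730, coefficient = 2
x_12 = 3.5000, f(x_12) = 150.062500, coefficient = 1

I ≈ (0.208333/2) × 1012.314465 = 105.449423
Exact value: 104.843750
Error: 0.605673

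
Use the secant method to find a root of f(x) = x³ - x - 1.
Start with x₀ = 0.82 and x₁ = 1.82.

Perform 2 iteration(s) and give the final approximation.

f(x) = x³ - x - 1
x₀ = 0.82, x₁ = 1.82

Secant formula: x_{n+1} = x_n - f(x_n)(x_n - x_{n-1})/(f(x_n) - f(x_{n-1}))

Iteration 1:
  f(0.820000) = -1.268632
  f(1.820000) = 3.208568
  x_2 = 1.820000 - 3.208568×(1.820000 - 0.820000)/(3.208568 - (-1.268632))
       = 1.103354
Iteration 2:
  f(1.820000) = 3.208568
  f(1.103354) = -0.760142
  x_3 = 1.103354 - (-0.760142)×(1.103354 - 1.820000)/(-0.760142 - 3.208568)
       = 1.240616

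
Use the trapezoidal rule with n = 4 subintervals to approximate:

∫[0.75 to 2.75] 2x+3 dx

f(x) = 2x+3
a = 0.75, b = 2.75, n = 4
h = (b - a)/n = 0.500000

Trapezoidal rule: (h/2)[f(x₀) + 2f(x₁) + 2f(x₂) + ... + f(xₙ)]

x_0 = 0.7500, f(x_0) = 4.500000, coefficient = 1
x_1 = 1.2500, f(x_1) = 5.500000, coefficient = 2
x_2 = 1.7500, f(x_2) = 6.500000, coefficient = 2
x_3 = 2.2500, f(x_3) = 7.500000, coefficient = 2
x_4 = 2.7500, f(x_4) = 8.500000, coefficient = 1

I ≈ (0.500000/2) × 52.000000 = 13.000000
Exact value: 13.000000
Error: 0.000000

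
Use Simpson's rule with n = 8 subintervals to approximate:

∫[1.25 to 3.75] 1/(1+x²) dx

f(x) = 1/(1+x²)
a = 1.25, b = 3.75, n = 8
h = (b - a)/n = 0.312500

Simpson's rule: (h/3)[f(x₀) + 4f(x₁) + 2f(x₂) + ... + f(xₙ)]

x_0 = 1.2500, f(x_0) = 0.390244, coefficient = 1
x_1 = 1.5625, f(x_1) = 0.290579, coefficient = 4
x_2 = 1.8750, f(x_2) = 0.221453, coefficient = 2
x_3 = 2.1875, f(x_3) = 0.172856, coefficient = 4
x_4 = 2.5000, f(x_4) = 0.137931, coefficient = 2
x_5 = 2.8125, f(x_5) = 0.112231, coefficient = 4
x_6 = 3.1250, f(x_6) = 0.092888, coefficient = 2
x_7 = 3.4375, f(x_7) = 0.078025, coefficient = 4
x_8 = 3.7500, f(x_8) = 0.066390, coefficient = 1

I ≈ (0.312500/3) × 3.975945 = 0.414161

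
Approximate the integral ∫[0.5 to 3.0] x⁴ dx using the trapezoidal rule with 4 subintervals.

f(x) = x⁴
a = 0.5, b = 3.0, n = 4
h = (b - a)/n = 0.625000

Trapezoidal rule: (h/2)[f(x₀) + 2f(x₁) + 2f(x₂) + ... + f(xₙ)]

x_0 = 0.5000, f(x_0) = 0.062500, coefficient = 1
x_1 = 1.1250, f(x_1) = 1.601807, coefficient = 2
x_2 = 1.7500, f(x_2) = 9.378906, coefficient = 2
x_3 = 2.3750, f(x_3) = 31.816650, coefficient = 2
x_4 = 3.0000, f(x_4) = 81.000000, coefficient = 1

I ≈ (0.625000/2) × 166.657227 = 52.080383
Exact value: 48.593750
Error: 3.486633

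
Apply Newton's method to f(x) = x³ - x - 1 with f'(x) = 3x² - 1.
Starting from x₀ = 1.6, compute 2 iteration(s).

f(x) = x³ - x - 1
f'(x) = 3x² - 1
x₀ = 1.6

Newton-Raphson formula: x_{n+1} = x_n - f(x_n)/f'(x_n)

Iteration 1:
  f(1.600000) = 1.496000
  f'(1.600000) = 6.680000
  x_1 = 1.600000 - 1.496000/6.680000 = 1.376048
Iteration 2:
  f(1.376048) = 0.229510
  f'(1.376048) = 4.680524
  x_2 = 1.376048 - 0.229510/4.680524 = 1.327013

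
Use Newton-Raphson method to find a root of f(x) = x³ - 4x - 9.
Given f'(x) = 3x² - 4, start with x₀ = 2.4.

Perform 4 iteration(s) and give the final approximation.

f(x) = x³ - 4x - 9
f'(x) = 3x² - 4
x₀ = 2.4

Newton-Raphson formula: x_{n+1} = x_n - f(x_n)/f'(x_n)

Iteration 1:
  f(2.400000) = -4.776000
  f'(2.400000) = 13.280000
  x_1 = 2.400000 - (-4.776000)/13.280000 = 2.759639
Iteration 2:
  f(2.759639) = 0.977763
  f'(2.759639) = 18.846815
  x_2 = 2.759639 - 0.977763/18.846815 = 2.707759
Iteration 3:
  f(2.707759) = 0.022143
  f'(2.707759) = 17.995878
  x_3 = 2.707759 - 0.022143/17.995878 = 2.706529
Iteration 4:
  f(2.706529) = 0.000012
  f'(2.706529) = 17.975892
  x_4 = 2.706529 - 0.000012/17.975892 = 2.706528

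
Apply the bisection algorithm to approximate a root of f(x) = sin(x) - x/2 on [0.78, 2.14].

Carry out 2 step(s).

f(x) = sin(x) - x/2
Initial interval: [0.78, 2.14]

Iteration 1:
  c_1 = (0.780000 + 2.140000)/2 = 1.460000
  f(c_1) = f(1.460000) = 0.263868
  f(a) × f(c) ≥ 0, new interval: [1.460000, 2.140000]
Iteration 2:
  c_2 = (1.460000 + 2.140000)/2 = 1.800000
  f(c_2) = f(1.800000) = 0.073848
  f(a) × f(c) ≥ 0, new interval: [1.800000, 2.140000]

After 2 iteration(s), the approximation is c_2 = 1.800000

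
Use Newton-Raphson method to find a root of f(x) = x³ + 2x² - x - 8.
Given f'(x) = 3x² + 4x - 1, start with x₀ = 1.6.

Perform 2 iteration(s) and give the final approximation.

f(x) = x³ + 2x² - x - 8
f'(x) = 3x² + 4x - 1
x₀ = 1.6

Newton-Raphson formula: x_{n+1} = x_n - f(x_n)/f'(x_n)

Iteration 1:
  f(1.600000) = -0.384000
  f'(1.600000) = 13.080000
  x_1 = 1.600000 - (-0.384000)/13.080000 = 1.629358
Iteration 2:
  f(1.629358) = 0.005886
  f'(1.629358) = 13.481852
  x_2 = 1.629358 - 0.005886/13.481852 = 1.628921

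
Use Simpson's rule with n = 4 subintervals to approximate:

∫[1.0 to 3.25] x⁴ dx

f(x) = x⁴
a = 1.0, b = 3.25, n = 4
h = (b - a)/n = 0.562500

Simpson's rule: (h/3)[f(x₀) + 4f(x₁) + 2f(x₂) + ... + f(xₙ)]

x_0 = 1.0000, f(x_0) = 1.000000, coefficient = 1
x_1 = 1.5625, f(x_1) = 5.960464, coefficient = 4
x_2 = 2.1250, f(x_2) = 20.390869, coefficient = 2
x_3 = 2.6875, f(x_3) = 52.166763, coefficient = 4
x_4 = 3.2500, f(x_4) = 111.566406, coefficient = 1

I ≈ (0.562500/3) × 385.857056 = 72.348198
Exact value: 72.318164
Error: 0.030034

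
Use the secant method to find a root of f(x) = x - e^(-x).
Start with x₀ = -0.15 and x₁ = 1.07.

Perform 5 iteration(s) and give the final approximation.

f(x) = x - e^(-x)
x₀ = -0.15, x₁ = 1.07

Secant formula: x_{n+1} = x_n - f(x_n)(x_n - x_{n-1})/(f(x_n) - f(x_{n-1}))

Iteration 1:
  f(-0.150000) = -1.311834
  f(1.070000) = 0.726991
  x_2 = 1.070000 - 0.726991×(1.070000 - (-0.150000))/(0.726991 - (-1.311834))
       = 0.634980
Iteration 2:
  f(1.070000) = 0.726991
  f(0.634980) = 0.105034
  x_3 = 0.634980 - 0.105034×(0.634980 - 1.070000)/(0.105034 - 0.726991)
       = 0.561515
Iteration 3:
  f(0.634980) = 0.105034
  f(0.561515) = -0.008829
  x_4 = 0.561515 - (-0.008829)×(0.561515 - 0.634980)/(-0.008829 - 0.105034)
       = 0.567212
Iteration 4:
  f(0.561515) = -0.008829
  f(0.567212) = 0.000107
  x_5 = 0.567212 - 0.000107×(0.567212 - 0.561515)/(0.000107 - (-0.008829))
       = 0.567143
Iteration 5:
  f(0.567212) = 0.000107
  f(0.567143) = 0.000000
  x_6 = 0.567143 - 0.000000×(0.567143 - 0.567212)/(0.000000 - 0.000107)
       = 0.567143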